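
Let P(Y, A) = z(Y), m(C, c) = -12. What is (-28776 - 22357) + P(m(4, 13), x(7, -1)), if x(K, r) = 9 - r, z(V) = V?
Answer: -51145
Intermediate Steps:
P(Y, A) = Y
(-28776 - 22357) + P(m(4, 13), x(7, -1)) = (-28776 - 22357) - 12 = -51133 - 12 = -51145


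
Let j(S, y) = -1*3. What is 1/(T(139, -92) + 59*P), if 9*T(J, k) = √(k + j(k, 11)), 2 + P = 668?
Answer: 3182814/125065493411 - 9*I*√95/125065493411 ≈ 2.5449e-5 - 7.014e-10*I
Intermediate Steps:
j(S, y) = -3
P = 666 (P = -2 + 668 = 666)
T(J, k) = √(-3 + k)/9 (T(J, k) = √(k - 3)/9 = √(-3 + k)/9)
1/(T(139, -92) + 59*P) = 1/(√(-3 - 92)/9 + 59*666) = 1/(√(-95)/9 + 39294) = 1/((I*√95)/9 + 39294) = 1/(I*√95/9 + 39294) = 1/(39294 + I*√95/9)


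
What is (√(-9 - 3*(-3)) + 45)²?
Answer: 2025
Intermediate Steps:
(√(-9 - 3*(-3)) + 45)² = (√(-9 + 9) + 45)² = (√0 + 45)² = (0 + 45)² = 45² = 2025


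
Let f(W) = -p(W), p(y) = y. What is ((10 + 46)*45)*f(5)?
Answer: -12600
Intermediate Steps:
f(W) = -W
((10 + 46)*45)*f(5) = ((10 + 46)*45)*(-1*5) = (56*45)*(-5) = 2520*(-5) = -12600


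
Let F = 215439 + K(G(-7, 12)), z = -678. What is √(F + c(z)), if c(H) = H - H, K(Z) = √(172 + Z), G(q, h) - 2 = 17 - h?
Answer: √(215439 + √179) ≈ 464.17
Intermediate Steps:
G(q, h) = 19 - h (G(q, h) = 2 + (17 - h) = 19 - h)
c(H) = 0
F = 215439 + √179 (F = 215439 + √(172 + (19 - 1*12)) = 215439 + √(172 + (19 - 12)) = 215439 + √(172 + 7) = 215439 + √179 ≈ 2.1545e+5)
√(F + c(z)) = √((215439 + √179) + 0) = √(215439 + √179)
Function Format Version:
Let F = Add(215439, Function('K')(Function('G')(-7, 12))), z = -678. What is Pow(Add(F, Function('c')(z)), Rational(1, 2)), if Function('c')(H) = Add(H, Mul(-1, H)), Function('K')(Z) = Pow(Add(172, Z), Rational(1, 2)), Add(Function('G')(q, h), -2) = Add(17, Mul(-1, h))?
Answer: Pow(Add(215439, Pow(179, Rational(1, 2))), Rational(1, 2)) ≈ 464.17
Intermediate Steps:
Function('G')(q, h) = Add(19, Mul(-1, h)) (Function('G')(q, h) = Add(2, Add(17, Mul(-1, h))) = Add(19, Mul(-1, h)))
Function('c')(H) = 0
F = Add(215439, Pow(179, Rational(1, 2))) (F = Add(215439, Pow(Add(172, Add(19, Mul(-1, 12))), Rational(1, 2))) = Add(215439, Pow(Add(172, Add(19, -12)), Rational(1, 2))) = Add(215439, Pow(Add(172, 7), Rational(1, 2))) = Add(215439, Pow(179, Rational(1, 2))) ≈ 2.1545e+5)
Pow(Add(F, Function('c')(z)), Rational(1, 2)) = Pow(Add(Add(215439, Pow(179, Rational(1, 2))), 0), Rational(1, 2)) = Pow(Add(215439, Pow(179, Rational(1, 2))), Rational(1, 2))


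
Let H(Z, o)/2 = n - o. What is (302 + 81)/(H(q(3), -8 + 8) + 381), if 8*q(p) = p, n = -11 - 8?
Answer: 383/343 ≈ 1.1166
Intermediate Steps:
n = -19
q(p) = p/8
H(Z, o) = -38 - 2*o (H(Z, o) = 2*(-19 - o) = -38 - 2*o)
(302 + 81)/(H(q(3), -8 + 8) + 381) = (302 + 81)/((-38 - 2*(-8 + 8)) + 381) = 383/((-38 - 2*0) + 381) = 383/((-38 + 0) + 381) = 383/(-38 + 381) = 383/343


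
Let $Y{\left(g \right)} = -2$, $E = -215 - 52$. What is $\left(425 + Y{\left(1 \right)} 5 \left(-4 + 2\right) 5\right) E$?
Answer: $-140175$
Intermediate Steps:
$E = -267$ ($E = -215 - 52 = -267$)
$\left(425 + Y{\left(1 \right)} 5 \left(-4 + 2\right) 5\right) E = \left(425 + \left(-2\right) 5 \left(-4 + 2\right) 5\right) \left(-267\right) = \left(425 - 10 \left(\left(-2\right) 5\right)\right) \left(-267\right) = \left(425 - -100\right) \left(-267\right) = \left(425 + 100\right) \left(-267\right) = 525 \left(-267\right) = -140175$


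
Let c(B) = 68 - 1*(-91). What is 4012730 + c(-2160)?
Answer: 4012889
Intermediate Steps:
c(B) = 159 (c(B) = 68 + 91 = 159)
4012730 + c(-2160) = 4012730 + 159 = 4012889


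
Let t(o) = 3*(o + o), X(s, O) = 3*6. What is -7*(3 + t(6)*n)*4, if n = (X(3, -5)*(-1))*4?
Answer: 72492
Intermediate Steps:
X(s, O) = 18
t(o) = 6*o (t(o) = 3*(2*o) = 6*o)
n = -72 (n = (18*(-1))*4 = -18*4 = -72)
-7*(3 + t(6)*n)*4 = -7*(3 + (6*6)*(-72))*4 = -7*(3 + 36*(-72))*4 = -7*(3 - 2592)*4 = -7*(-2589)*4 = 18123*4 = 72492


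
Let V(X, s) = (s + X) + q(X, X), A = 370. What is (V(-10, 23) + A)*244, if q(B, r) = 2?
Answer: 93940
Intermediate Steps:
V(X, s) = 2 + X + s (V(X, s) = (s + X) + 2 = (X + s) + 2 = 2 + X + s)
(V(-10, 23) + A)*244 = ((2 - 10 + 23) + 370)*244 = (15 + 370)*244 = 385*244 = 93940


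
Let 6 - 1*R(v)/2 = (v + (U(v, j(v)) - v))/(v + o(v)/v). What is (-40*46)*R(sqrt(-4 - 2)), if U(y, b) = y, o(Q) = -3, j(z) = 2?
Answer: -58880/3 ≈ -19627.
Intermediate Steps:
R(v) = 12 - 2*v/(v - 3/v) (R(v) = 12 - 2*(v + (v - v))/(v - 3/v) = 12 - 2*(v + 0)/(v - 3/v) = 12 - 2*v/(v - 3/v))
(-40*46)*R(sqrt(-4 - 2)) = (-40*46)*(2*(-18 + 5*(sqrt(-4 - 2))**2)/(-3 + (sqrt(-4 - 2))**2)) = -3680*(-18 + 5*(sqrt(-6))**2)/(-3 + (sqrt(-6))**2) = -3680*(-18 + 5*(I*sqrt(6))**2)/(-3 + (I*sqrt(6))**2) = -3680*(-18 + 5*(-6))/(-3 - 6) = -3680*(-18 - 30)/(-9) = -3680*(-1)*(-48)/9 = -1840*32/3 = -58880/3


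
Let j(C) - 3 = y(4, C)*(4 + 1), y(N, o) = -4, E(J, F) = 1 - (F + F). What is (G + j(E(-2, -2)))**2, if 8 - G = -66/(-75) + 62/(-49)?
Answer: 111365809/1500625 ≈ 74.213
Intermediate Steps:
E(J, F) = 1 - 2*F
j(C) = -17 (j(C) = 3 - 4*(4 + 1) = 3 - 4*5 = 3 - 20 = -17)
G = 10272/1225 (G = 8 - (-66/(-75) + 62/(-49)) = 8 - (-66*(-1/75) + 62*(-1/49)) = 8 - (22/25 - 62/49) = 8 - 1*(-472/1225) = 8 + 472/1225 = 10272/1225 ≈ 8.3853)
(G + j(E(-2, -2)))**2 = (10272/1225 - 17)**2 = (-10553/1225)**2 = 111365809/1500625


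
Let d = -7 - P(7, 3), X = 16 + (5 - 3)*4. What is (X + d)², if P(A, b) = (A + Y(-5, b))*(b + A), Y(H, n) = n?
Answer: 6889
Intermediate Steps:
P(A, b) = (A + b)² (P(A, b) = (A + b)*(b + A) = (A + b)*(A + b) = (A + b)²)
X = 24 (X = 16 + 2*4 = 16 + 8 = 24)
d = -107 (d = -7 - (7² + 3² + 2*7*3) = -7 - (49 + 9 + 42) = -7 - 1*100 = -7 - 100 = -107)
(X + d)² = (24 - 107)² = (-83)² = 6889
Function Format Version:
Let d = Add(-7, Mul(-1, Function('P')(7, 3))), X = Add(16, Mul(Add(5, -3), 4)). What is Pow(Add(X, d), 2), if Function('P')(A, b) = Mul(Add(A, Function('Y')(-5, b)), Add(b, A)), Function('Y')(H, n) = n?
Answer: 6889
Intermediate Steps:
Function('P')(A, b) = Pow(Add(A, b), 2) (Function('P')(A, b) = Mul(Add(A, b), Add(b, A)) = Mul(Add(A, b), Add(A, b)) = Pow(Add(A, b), 2))
X = 24 (X = Add(16, Mul(2, 4)) = Add(16, 8) = 24)
d = -107 (d = Add(-7, Mul(-1, Add(Pow(7, 2), Pow(3, 2), Mul(2, 7, 3)))) = Add(-7, Mul(-1, Add(49, 9, 42))) = Add(-7, Mul(-1, 100)) = Add(-7, -100) = -107)
Pow(Add(X, d), 2) = Pow(Add(24, -107), 2) = Pow(-83, 2) = 6889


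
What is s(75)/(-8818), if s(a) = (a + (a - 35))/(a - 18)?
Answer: -115/502626 ≈ -0.00022880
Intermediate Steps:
s(a) = (-35 + 2*a)/(-18 + a) (s(a) = (a + (-35 + a))/(-18 + a) = (-35 + 2*a)/(-18 + a))
s(75)/(-8818) = ((-35 + 2*75)/(-18 + 75))/(-8818) = ((-35 + 150)/57)*(-1/8818) = ((1/57)*115)*(-1/8818) = (115/57)*(-1/8818) = -115/502626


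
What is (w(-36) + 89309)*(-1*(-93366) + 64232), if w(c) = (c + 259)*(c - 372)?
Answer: -263976650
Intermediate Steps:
w(c) = (-372 + c)*(259 + c) (w(c) = (259 + c)*(-372 + c) = (-372 + c)*(259 + c))
(w(-36) + 89309)*(-1*(-93366) + 64232) = ((-96348 + (-36)**2 - 113*(-36)) + 89309)*(-1*(-93366) + 64232) = ((-96348 + 1296 + 4068) + 89309)*(93366 + 64232) = (-90984 + 89309)*157598 = -1675*157598 = -263976650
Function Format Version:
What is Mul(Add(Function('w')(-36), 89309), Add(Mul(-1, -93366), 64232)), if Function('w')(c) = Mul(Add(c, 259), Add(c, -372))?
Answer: -263976650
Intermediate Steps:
Function('w')(c) = Mul(Add(-372, c), Add(259, c)) (Function('w')(c) = Mul(Add(259, c), Add(-372, c)) = Mul(Add(-372, c), Add(259, c)))
Mul(Add(Function('w')(-36), 89309), Add(Mul(-1, -93366), 64232)) = Mul(Add(Add(-96348, Pow(-36, 2), Mul(-113, -36)), 89309), Add(Mul(-1, -93366), 64232)) = Mul(Add(Add(-96348, 1296, 4068), 89309), Add(93366, 64232)) = Mul(Add(-90984, 89309), 157598) = Mul(-1675, 157598) = -263976650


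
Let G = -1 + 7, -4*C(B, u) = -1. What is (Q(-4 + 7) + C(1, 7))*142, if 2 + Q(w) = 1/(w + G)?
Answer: -4189/18 ≈ -232.72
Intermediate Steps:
C(B, u) = ¼ (C(B, u) = -¼*(-1) = ¼)
G = 6
Q(w) = -2 + 1/(6 + w) (Q(w) = -2 + 1/(w + 6) = -2 + 1/(6 + w))
(Q(-4 + 7) + C(1, 7))*142 = ((-11 - 2*(-4 + 7))/(6 + (-4 + 7)) + ¼)*142 = ((-11 - 2*3)/(6 + 3) + ¼)*142 = ((-11 - 6)/9 + ¼)*142 = ((⅑)*(-17) + ¼)*142 = (-17/9 + ¼)*142 = -59/36*142 = -4189/18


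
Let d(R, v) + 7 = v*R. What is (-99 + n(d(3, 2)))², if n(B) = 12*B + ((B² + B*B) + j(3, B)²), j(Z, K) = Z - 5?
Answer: 11025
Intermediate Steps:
j(Z, K) = -5 + Z
d(R, v) = -7 + R*v (d(R, v) = -7 + v*R = -7 + R*v)
n(B) = 4 + 2*B² + 12*B (n(B) = 12*B + ((B² + B*B) + (-5 + 3)²) = 12*B + ((B² + B²) + (-2)²) = 12*B + (2*B² + 4) = 12*B + (4 + 2*B²) = 4 + 2*B² + 12*B)
(-99 + n(d(3, 2)))² = (-99 + (4 + 2*(-7 + 3*2)² + 12*(-7 + 3*2)))² = (-99 + (4 + 2*(-7 + 6)² + 12*(-7 + 6)))² = (-99 + (4 + 2*(-1)² + 12*(-1)))² = (-99 + (4 + 2*1 - 12))² = (-99 + (4 + 2 - 12))² = (-99 - 6)² = (-105)² = 11025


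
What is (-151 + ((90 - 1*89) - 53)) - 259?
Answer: -462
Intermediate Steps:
(-151 + ((90 - 1*89) - 53)) - 259 = (-151 + ((90 - 89) - 53)) - 259 = (-151 + (1 - 53)) - 259 = (-151 - 52) - 259 = -203 - 259 = -462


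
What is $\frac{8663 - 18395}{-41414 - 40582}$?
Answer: $\frac{811}{6833} \approx 0.11869$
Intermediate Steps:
$\frac{8663 - 18395}{-41414 - 40582} = - \frac{9732}{-81996} = \left(-9732\right) \left(- \frac{1}{81996}\right) = \frac{811}{6833}$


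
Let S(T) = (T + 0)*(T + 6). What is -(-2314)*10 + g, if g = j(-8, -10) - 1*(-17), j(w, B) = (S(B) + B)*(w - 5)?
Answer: 22767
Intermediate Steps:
S(T) = T*(6 + T)
j(w, B) = (-5 + w)*(B + B*(6 + B)) (j(w, B) = (B*(6 + B) + B)*(w - 5) = (B + B*(6 + B))*(-5 + w) = (-5 + w)*(B + B*(6 + B)))
g = -373 (g = -10*(-35 - 8 - 5*(-10) - 8*(6 - 10)) - 1*(-17) = -10*(-35 - 8 + 50 - 8*(-4)) + 17 = -10*(-35 - 8 + 50 + 32) + 17 = -10*39 + 17 = -390 + 17 = -373)
-(-2314)*10 + g = -(-2314)*10 - 373 = -178*(-130) - 373 = 23140 - 373 = 22767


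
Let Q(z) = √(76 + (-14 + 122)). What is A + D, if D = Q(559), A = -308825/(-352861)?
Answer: 308825/352861 + 2*√46 ≈ 14.440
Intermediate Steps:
Q(z) = 2*√46 (Q(z) = √(76 + 108) = √184 = 2*√46)
A = 308825/352861 (A = -308825*(-1/352861) = 308825/352861 ≈ 0.87520)
D = 2*√46 ≈ 13.565
A + D = 308825/352861 + 2*√46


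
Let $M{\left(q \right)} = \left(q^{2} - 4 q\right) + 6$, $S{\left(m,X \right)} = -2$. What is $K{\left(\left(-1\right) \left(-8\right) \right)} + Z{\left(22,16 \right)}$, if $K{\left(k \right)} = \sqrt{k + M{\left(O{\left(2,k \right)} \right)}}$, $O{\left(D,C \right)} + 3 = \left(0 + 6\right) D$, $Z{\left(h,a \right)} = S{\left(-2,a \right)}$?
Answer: $-2 + \sqrt{59} \approx 5.6811$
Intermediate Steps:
$Z{\left(h,a \right)} = -2$
$O{\left(D,C \right)} = -3 + 6 D$ ($O{\left(D,C \right)} = -3 + \left(0 + 6\right) D = -3 + 6 D$)
$M{\left(q \right)} = 6 + q^{2} - 4 q$
$K{\left(k \right)} = \sqrt{51 + k}$ ($K{\left(k \right)} = \sqrt{k + \left(6 + \left(-3 + 6 \cdot 2\right)^{2} - 4 \left(-3 + 6 \cdot 2\right)\right)} = \sqrt{k + \left(6 + \left(-3 + 12\right)^{2} - 4 \left(-3 + 12\right)\right)} = \sqrt{k + \left(6 + 9^{2} - 36\right)} = \sqrt{k + \left(6 + 81 - 36\right)} = \sqrt{k + 51} = \sqrt{51 + k}$)
$K{\left(\left(-1\right) \left(-8\right) \right)} + Z{\left(22,16 \right)} = \sqrt{51 - -8} - 2 = \sqrt{51 + 8} - 2 = \sqrt{59} - 2 = -2 + \sqrt{59}$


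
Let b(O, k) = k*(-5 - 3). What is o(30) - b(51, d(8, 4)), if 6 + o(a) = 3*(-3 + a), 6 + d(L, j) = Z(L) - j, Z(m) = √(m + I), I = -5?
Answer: -5 + 8*√3 ≈ 8.8564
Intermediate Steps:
Z(m) = √(-5 + m) (Z(m) = √(m - 5) = √(-5 + m))
d(L, j) = -6 + √(-5 + L) - j (d(L, j) = -6 + (√(-5 + L) - j) = -6 + √(-5 + L) - j)
b(O, k) = -8*k (b(O, k) = k*(-8) = -8*k)
o(a) = -15 + 3*a (o(a) = -6 + 3*(-3 + a) = -6 + (-9 + 3*a) = -15 + 3*a)
o(30) - b(51, d(8, 4)) = (-15 + 3*30) - (-8)*(-6 + √(-5 + 8) - 1*4) = (-15 + 90) - (-8)*(-6 + √3 - 4) = 75 - (-8)*(-10 + √3) = 75 - (80 - 8*√3) = 75 + (-80 + 8*√3) = -5 + 8*√3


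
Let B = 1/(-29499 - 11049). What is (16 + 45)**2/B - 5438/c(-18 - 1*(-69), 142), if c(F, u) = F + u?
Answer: -29119673282/193 ≈ -1.5088e+8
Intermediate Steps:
B = -1/40548 (B = 1/(-40548) = -1/40548 ≈ -2.4662e-5)
(16 + 45)**2/B - 5438/c(-18 - 1*(-69), 142) = (16 + 45)**2/(-1/40548) - 5438/((-18 - 1*(-69)) + 142) = 61**2*(-40548) - 5438/((-18 + 69) + 142) = 3721*(-40548) - 5438/(51 + 142) = -150879108 - 5438/193 = -29119673282/193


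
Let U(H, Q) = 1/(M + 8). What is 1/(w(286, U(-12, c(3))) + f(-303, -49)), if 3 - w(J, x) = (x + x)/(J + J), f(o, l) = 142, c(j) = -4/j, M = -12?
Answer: 1144/165881 ≈ 0.0068965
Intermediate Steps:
U(H, Q) = -¼ (U(H, Q) = 1/(-12 + 8) = 1/(-4) = -¼)
w(J, x) = 3 - x/J (w(J, x) = 3 - (x + x)/(J + J) = 3 - 2*x/(2*J) = 3 - 2*x*1/(2*J) = 3 - x/J)
1/(w(286, U(-12, c(3))) + f(-303, -49)) = 1/((3 - 1*(-¼)/286) + 142) = 1/((3 - 1*(-¼)*1/286) + 142) = 1/((3 + 1/1144) + 142) = 1/(3433/1144 + 142) = 1/(165881/1144) = 1144/165881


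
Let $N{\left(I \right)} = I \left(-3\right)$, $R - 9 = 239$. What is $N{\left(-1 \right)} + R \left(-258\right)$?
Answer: $-63981$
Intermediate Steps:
$R = 248$ ($R = 9 + 239 = 248$)
$N{\left(I \right)} = - 3 I$
$N{\left(-1 \right)} + R \left(-258\right) = \left(-3\right) \left(-1\right) + 248 \left(-258\right) = 3 - 63984 = -63981$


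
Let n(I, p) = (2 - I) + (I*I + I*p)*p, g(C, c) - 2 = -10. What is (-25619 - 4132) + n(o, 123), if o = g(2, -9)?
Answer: -142901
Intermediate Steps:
g(C, c) = -8 (g(C, c) = 2 - 10 = -8)
o = -8
n(I, p) = 2 - I + p*(I² + I*p) (n(I, p) = (2 - I) + (I² + I*p)*p = (2 - I) + p*(I² + I*p) = 2 - I + p*(I² + I*p))
(-25619 - 4132) + n(o, 123) = (-25619 - 4132) + (2 - 1*(-8) - 8*123² + 123*(-8)²) = -29751 + (2 + 8 - 8*15129 + 123*64) = -29751 + (2 + 8 - 121032 + 7872) = -29751 - 113150 = -142901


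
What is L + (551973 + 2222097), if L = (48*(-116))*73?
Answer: 2367606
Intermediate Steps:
L = -406464 (L = -5568*73 = -406464)
L + (551973 + 2222097) = -406464 + (551973 + 2222097) = -406464 + 2774070 = 2367606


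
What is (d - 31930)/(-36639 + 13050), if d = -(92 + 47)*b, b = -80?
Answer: 20810/23589 ≈ 0.88219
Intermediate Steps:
d = 11120 (d = -(92 + 47)*(-80) = -139*(-80) = -1*(-11120) = 11120)
(d - 31930)/(-36639 + 13050) = (11120 - 31930)/(-36639 + 13050) = -20810/(-23589) = -20810*(-1/23589) = 20810/23589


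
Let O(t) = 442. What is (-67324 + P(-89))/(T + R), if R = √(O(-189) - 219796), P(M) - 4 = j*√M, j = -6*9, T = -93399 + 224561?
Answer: 18*(-3*√89 + 3740*I)/(√219354 - 131162*I) ≈ -0.51327 - 0.0020512*I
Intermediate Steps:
T = 131162
j = -54
P(M) = 4 - 54*√M
R = I*√219354 (R = √(442 - 219796) = √(-219354) = I*√219354 ≈ 468.35*I)
(-67324 + P(-89))/(T + R) = (-67324 + (4 - 54*I*√89))/(131162 + I*√219354) = (-67320 - 54*I*√89)/(131162 + I*√219354)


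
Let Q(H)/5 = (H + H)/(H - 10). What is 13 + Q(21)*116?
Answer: 24503/11 ≈ 2227.5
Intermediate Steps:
Q(H) = 10*H/(-10 + H) (Q(H) = 5*((H + H)/(H - 10)) = 5*((2*H)/(-10 + H)) = 5*(2*H/(-10 + H)) = 10*H/(-10 + H))
13 + Q(21)*116 = 13 + (10*21/(-10 + 21))*116 = 13 + (10*21/11)*116 = 13 + (10*21*(1/11))*116 = 13 + (210/11)*116 = 13 + 24360/11 = 24503/11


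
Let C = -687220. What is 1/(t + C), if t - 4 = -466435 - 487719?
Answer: -1/1641370 ≈ -6.0925e-7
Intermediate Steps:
t = -954150 (t = 4 + (-466435 - 487719) = 4 - 954154 = -954150)
1/(t + C) = 1/(-954150 - 687220) = 1/(-1641370) = -1/1641370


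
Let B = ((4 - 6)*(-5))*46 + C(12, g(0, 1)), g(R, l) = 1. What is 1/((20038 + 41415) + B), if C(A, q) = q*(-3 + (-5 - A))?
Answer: 1/61893 ≈ 1.6157e-5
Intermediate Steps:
C(A, q) = q*(-8 - A)
B = 440 (B = ((4 - 6)*(-5))*46 - 1*1*(8 + 12) = -2*(-5)*46 - 1*1*20 = 10*46 - 20 = 460 - 20 = 440)
1/((20038 + 41415) + B) = 1/((20038 + 41415) + 440) = 1/(61453 + 440) = 1/61893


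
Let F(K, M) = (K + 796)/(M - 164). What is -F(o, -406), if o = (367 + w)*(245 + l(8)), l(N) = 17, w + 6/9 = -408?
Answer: -799/45 ≈ -17.756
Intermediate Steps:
w = -1226/3 (w = -2/3 - 408 = -1226/3 ≈ -408.67)
o = -32750/3 (o = (367 - 1226/3)*(245 + 17) = -125/3*262 = -32750/3 ≈ -10917.)
F(K, M) = (796 + K)/(-164 + M)
-F(o, -406) = -(796 - 32750/3)/(-164 - 406) = -(-30362)/((-570)*3) = -(-1)*(-30362)/(570*3) = -1*799/45 = -799/45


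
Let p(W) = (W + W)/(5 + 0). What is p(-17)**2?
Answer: 1156/25 ≈ 46.240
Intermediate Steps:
p(W) = 2*W/5 (p(W) = (2*W)/5 = (2*W)*(1/5) = 2*W/5)
p(-17)**2 = ((2/5)*(-17))**2 = (-34/5)**2 = 1156/25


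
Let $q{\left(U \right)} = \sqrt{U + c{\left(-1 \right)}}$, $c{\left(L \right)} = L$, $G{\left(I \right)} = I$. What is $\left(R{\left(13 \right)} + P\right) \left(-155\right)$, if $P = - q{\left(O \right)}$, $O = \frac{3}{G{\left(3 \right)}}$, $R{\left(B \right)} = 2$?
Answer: $-310$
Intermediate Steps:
$O = 1$ ($O = \frac{3}{3} = 3 \cdot \frac{1}{3} = 1$)
$q{\left(U \right)} = \sqrt{-1 + U}$ ($q{\left(U \right)} = \sqrt{U - 1} = \sqrt{-1 + U}$)
$P = 0$ ($P = - \sqrt{-1 + 1} = - \sqrt{0} = \left(-1\right) 0 = 0$)
$\left(R{\left(13 \right)} + P\right) \left(-155\right) = \left(2 + 0\right) \left(-155\right) = 2 \left(-155\right) = -310$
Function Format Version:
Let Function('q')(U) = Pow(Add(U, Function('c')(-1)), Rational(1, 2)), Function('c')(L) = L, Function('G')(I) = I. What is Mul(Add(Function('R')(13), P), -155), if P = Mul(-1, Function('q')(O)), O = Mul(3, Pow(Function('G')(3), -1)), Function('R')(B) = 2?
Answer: -310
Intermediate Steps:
O = 1 (O = Mul(3, Pow(3, -1)) = Mul(3, Rational(1, 3)) = 1)
Function('q')(U) = Pow(Add(-1, U), Rational(1, 2)) (Function('q')(U) = Pow(Add(U, -1), Rational(1, 2)) = Pow(Add(-1, U), Rational(1, 2)))
P = 0 (P = Mul(-1, Pow(Add(-1, 1), Rational(1, 2))) = Mul(-1, Pow(0, Rational(1, 2))) = Mul(-1, 0) = 0)
Mul(Add(Function('R')(13), P), -155) = Mul(Add(2, 0), -155) = Mul(2, -155) = -310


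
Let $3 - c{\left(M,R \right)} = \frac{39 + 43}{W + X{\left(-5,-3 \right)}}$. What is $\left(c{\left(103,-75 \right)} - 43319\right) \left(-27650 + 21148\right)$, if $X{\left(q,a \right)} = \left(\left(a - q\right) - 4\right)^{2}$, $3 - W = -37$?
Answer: $\frac{3098180243}{11} \approx 2.8165 \cdot 10^{8}$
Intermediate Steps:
$W = 40$ ($W = 3 - -37 = 3 + 37 = 40$)
$X{\left(q,a \right)} = \left(-4 + a - q\right)^{2}$
$c{\left(M,R \right)} = \frac{25}{22}$ ($c{\left(M,R \right)} = 3 - \frac{39 + 43}{40 + \left(4 - 5 - -3\right)^{2}} = 3 - \frac{82}{40 + \left(4 - 5 + 3\right)^{2}} = 3 - \frac{82}{40 + 2^{2}} = 3 - \frac{82}{40 + 4} = 3 - \frac{82}{44} = 3 - 82 \cdot \frac{1}{44} = 3 - \frac{41}{22} = \frac{25}{22}$)
$\left(c{\left(103,-75 \right)} - 43319\right) \left(-27650 + 21148\right) = \left(\frac{25}{22} - 43319\right) \left(-27650 + 21148\right) = \left(- \frac{952993}{22}\right) \left(-6502\right) = \frac{3098180243}{11}$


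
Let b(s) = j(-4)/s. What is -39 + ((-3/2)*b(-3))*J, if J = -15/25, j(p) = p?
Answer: -189/5 ≈ -37.800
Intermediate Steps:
J = -⅗ (J = -15*1/25 = -⅗ ≈ -0.60000)
b(s) = -4/s
-39 + ((-3/2)*b(-3))*J = -39 + ((-3/2)*(-4/(-3)))*(-⅗) = -39 + (((½)*(-3))*(-4*(-⅓)))*(-⅗) = -39 - 3/2*4/3*(-⅗) = -39 - 2*(-⅗) = -39 + 6/5 = -189/5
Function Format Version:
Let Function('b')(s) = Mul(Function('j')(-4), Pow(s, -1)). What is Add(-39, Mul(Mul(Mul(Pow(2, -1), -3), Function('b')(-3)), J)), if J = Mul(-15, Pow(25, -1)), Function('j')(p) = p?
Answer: Rational(-189, 5) ≈ -37.800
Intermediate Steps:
J = Rational(-3, 5) (J = Mul(-15, Rational(1, 25)) = Rational(-3, 5) ≈ -0.60000)
Function('b')(s) = Mul(-4, Pow(s, -1))
Add(-39, Mul(Mul(Mul(Pow(2, -1), -3), Function('b')(-3)), J)) = Add(-39, Mul(Mul(Mul(Pow(2, -1), -3), Mul(-4, Pow(-3, -1))), Rational(-3, 5))) = Add(-39, Mul(Mul(Mul(Rational(1, 2), -3), Mul(-4, Rational(-1, 3))), Rational(-3, 5))) = Add(-39, Mul(Mul(Rational(-3, 2), Rational(4, 3)), Rational(-3, 5))) = Add(-39, Mul(-2, Rational(-3, 5))) = Add(-39, Rational(6, 5)) = Rational(-189, 5)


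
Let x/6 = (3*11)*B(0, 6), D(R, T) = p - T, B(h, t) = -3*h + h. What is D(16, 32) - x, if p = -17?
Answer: -49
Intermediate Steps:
B(h, t) = -2*h
D(R, T) = -17 - T
x = 0 (x = 6*((3*11)*(-2*0)) = 6*(33*0) = 6*0 = 0)
D(16, 32) - x = (-17 - 1*32) - 1*0 = (-17 - 32) + 0 = -49 + 0 = -49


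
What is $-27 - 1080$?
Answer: $-1107$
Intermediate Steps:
$-27 - 1080 = -1107$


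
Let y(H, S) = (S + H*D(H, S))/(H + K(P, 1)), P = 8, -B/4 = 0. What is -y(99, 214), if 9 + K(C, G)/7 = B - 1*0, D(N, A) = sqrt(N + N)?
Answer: -107/18 - 33*sqrt(22)/4 ≈ -44.640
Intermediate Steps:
B = 0 (B = -4*0 = 0)
D(N, A) = sqrt(2)*sqrt(N) (D(N, A) = sqrt(2*N) = sqrt(2)*sqrt(N))
K(C, G) = -63 (K(C, G) = -63 + 7*(0 - 1*0) = -63 + 7*(0 + 0) = -63 + 7*0 = -63 + 0 = -63)
y(H, S) = (S + sqrt(2)*H**(3/2))/(-63 + H) (y(H, S) = (S + H*(sqrt(2)*sqrt(H)))/(H - 63) = (S + sqrt(2)*H**(3/2))/(-63 + H))
-y(99, 214) = -(214 + sqrt(2)*99**(3/2))/(-63 + 99) = -(214 + sqrt(2)*(297*sqrt(11)))/36 = -(214 + 297*sqrt(22))/36 = -(107/18 + 33*sqrt(22)/4) = -107/18 - 33*sqrt(22)/4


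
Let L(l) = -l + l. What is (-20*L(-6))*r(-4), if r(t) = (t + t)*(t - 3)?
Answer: 0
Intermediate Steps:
r(t) = 2*t*(-3 + t) (r(t) = (2*t)*(-3 + t) = 2*t*(-3 + t))
L(l) = 0
(-20*L(-6))*r(-4) = (-20*0)*(2*(-4)*(-3 - 4)) = 0*(2*(-4)*(-7)) = 0*56 = 0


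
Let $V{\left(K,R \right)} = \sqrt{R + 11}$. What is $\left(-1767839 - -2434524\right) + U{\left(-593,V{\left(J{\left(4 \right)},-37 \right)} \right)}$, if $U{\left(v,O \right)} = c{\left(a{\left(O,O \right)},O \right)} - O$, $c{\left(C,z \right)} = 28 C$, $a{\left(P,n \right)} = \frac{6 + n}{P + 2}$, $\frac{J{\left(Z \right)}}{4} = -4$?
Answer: $\frac{- 1333564 i + 666711 \sqrt{26}}{\sqrt{26} - 2 i} \approx 6.6672 \cdot 10^{5} - 24.135 i$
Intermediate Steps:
$J{\left(Z \right)} = -16$ ($J{\left(Z \right)} = 4 \left(-4\right) = -16$)
$V{\left(K,R \right)} = \sqrt{11 + R}$
$a{\left(P,n \right)} = \frac{6 + n}{2 + P}$
$U{\left(v,O \right)} = - O + \frac{28 \left(6 + O\right)}{2 + O}$ ($U{\left(v,O \right)} = 28 \frac{6 + O}{2 + O} - O = \frac{28 \left(6 + O\right)}{2 + O} - O = - O + \frac{28 \left(6 + O\right)}{2 + O}$)
$\left(-1767839 - -2434524\right) + U{\left(-593,V{\left(J{\left(4 \right)},-37 \right)} \right)} = \left(-1767839 - -2434524\right) + \frac{168 - \left(\sqrt{11 - 37}\right)^{2} + 26 \sqrt{11 - 37}}{2 + \sqrt{11 - 37}} = \left(-1767839 + 2434524\right) + \frac{168 - \left(\sqrt{-26}\right)^{2} + 26 \sqrt{-26}}{2 + \sqrt{-26}} = 666685 + \frac{168 - \left(i \sqrt{26}\right)^{2} + 26 i \sqrt{26}}{2 + i \sqrt{26}} = 666685 + \frac{168 - -26 + 26 i \sqrt{26}}{2 + i \sqrt{26}} = 666685 + \frac{168 + 26 + 26 i \sqrt{26}}{2 + i \sqrt{26}} = 666685 + \frac{194 + 26 i \sqrt{26}}{2 + i \sqrt{26}}$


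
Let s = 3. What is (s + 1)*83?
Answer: 332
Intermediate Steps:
(s + 1)*83 = (3 + 1)*83 = 4*83 = 332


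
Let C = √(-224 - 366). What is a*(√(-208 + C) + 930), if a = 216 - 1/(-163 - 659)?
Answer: 27520715/137 + 177553*√(-208 + I*√590)/822 ≈ 2.0106e+5 + 3120.5*I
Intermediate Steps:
a = 177553/822 (a = 216 - 1/(-822) = 216 - 1*(-1/822) = 216 + 1/822 = 177553/822 ≈ 216.00)
C = I*√590 (C = √(-590) = I*√590 ≈ 24.29*I)
a*(√(-208 + C) + 930) = 177553*(√(-208 + I*√590) + 930)/822 = 177553*(930 + √(-208 + I*√590))/822 = 27520715/137 + 177553*√(-208 + I*√590)/822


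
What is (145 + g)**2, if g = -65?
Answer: 6400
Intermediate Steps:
(145 + g)**2 = (145 - 65)**2 = 80**2 = 6400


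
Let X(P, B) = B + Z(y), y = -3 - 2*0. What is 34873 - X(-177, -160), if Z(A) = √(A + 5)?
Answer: 35033 - √2 ≈ 35032.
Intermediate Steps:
y = -3 (y = -3 + 0 = -3)
Z(A) = √(5 + A)
X(P, B) = B + √2 (X(P, B) = B + √(5 - 3) = B + √2)
34873 - X(-177, -160) = 34873 - (-160 + √2) = 34873 + (160 - √2) = 35033 - √2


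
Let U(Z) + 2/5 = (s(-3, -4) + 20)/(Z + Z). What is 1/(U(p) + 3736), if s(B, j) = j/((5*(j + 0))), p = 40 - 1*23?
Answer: 170/635153 ≈ 0.00026765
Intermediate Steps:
p = 17 (p = 40 - 23 = 17)
s(B, j) = ⅕ (s(B, j) = j/((5*j)) = j*(1/(5*j)) = ⅕)
U(Z) = -⅖ + 101/(10*Z) (U(Z) = -⅖ + (⅕ + 20)/(Z + Z) = -⅖ + 101/(5*((2*Z))) = -⅖ + 101*(1/(2*Z))/5 = -⅖ + 101/(10*Z))
1/(U(p) + 3736) = 1/((⅒)*(101 - 4*17)/17 + 3736) = 1/((⅒)*(1/17)*(101 - 68) + 3736) = 1/((⅒)*(1/17)*33 + 3736) = 1/(33/170 + 3736) = 1/(635153/170) = 170/635153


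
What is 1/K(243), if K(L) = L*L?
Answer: 1/59049 ≈ 1.6935e-5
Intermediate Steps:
K(L) = L**2
1/K(243) = 1/(243**2) = 1/59049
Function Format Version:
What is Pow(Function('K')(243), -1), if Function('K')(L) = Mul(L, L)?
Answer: Rational(1, 59049) ≈ 1.6935e-5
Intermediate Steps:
Function('K')(L) = Pow(L, 2)
Pow(Function('K')(243), -1) = Pow(Pow(243, 2), -1) = Pow(59049, -1) = Rational(1, 59049)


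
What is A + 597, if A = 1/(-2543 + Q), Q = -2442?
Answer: 2976044/4985 ≈ 597.00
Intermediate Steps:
A = -1/4985 (A = 1/(-2543 - 2442) = 1/(-4985) = -1/4985 ≈ -0.00020060)
A + 597 = -1/4985 + 597 = 2976044/4985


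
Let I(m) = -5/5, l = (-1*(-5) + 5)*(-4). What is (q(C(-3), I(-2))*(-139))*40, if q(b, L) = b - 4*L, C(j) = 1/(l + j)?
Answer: -950760/43 ≈ -22111.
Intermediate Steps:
l = -40 (l = (5 + 5)*(-4) = 10*(-4) = -40)
I(m) = -1 (I(m) = -5*1/5 = -1)
C(j) = 1/(-40 + j)
(q(C(-3), I(-2))*(-139))*40 = ((1/(-40 - 3) - 4*(-1))*(-139))*40 = ((1/(-43) + 4)*(-139))*40 = ((-1/43 + 4)*(-139))*40 = ((171/43)*(-139))*40 = -23769/43*40 = -950760/43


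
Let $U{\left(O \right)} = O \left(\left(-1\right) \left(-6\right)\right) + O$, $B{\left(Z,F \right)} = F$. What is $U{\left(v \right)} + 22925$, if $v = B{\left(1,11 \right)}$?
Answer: $23002$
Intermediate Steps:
$v = 11$
$U{\left(O \right)} = 7 O$ ($U{\left(O \right)} = O 6 + O = 6 O + O = 7 O$)
$U{\left(v \right)} + 22925 = 7 \cdot 11 + 22925 = 77 + 22925 = 23002$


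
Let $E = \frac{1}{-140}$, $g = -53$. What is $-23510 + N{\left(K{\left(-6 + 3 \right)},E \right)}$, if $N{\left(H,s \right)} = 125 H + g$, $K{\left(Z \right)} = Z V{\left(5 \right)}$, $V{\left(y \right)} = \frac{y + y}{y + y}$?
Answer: $-23938$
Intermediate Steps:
$V{\left(y \right)} = 1$ ($V{\left(y \right)} = \frac{2 y}{2 y} = 2 y \frac{1}{2 y} = 1$)
$K{\left(Z \right)} = Z$ ($K{\left(Z \right)} = Z 1 = Z$)
$E = - \frac{1}{140} \approx -0.0071429$
$N{\left(H,s \right)} = -53 + 125 H$ ($N{\left(H,s \right)} = 125 H - 53 = -53 + 125 H$)
$-23510 + N{\left(K{\left(-6 + 3 \right)},E \right)} = -23510 + \left(-53 + 125 \left(-6 + 3\right)\right) = -23510 + \left(-53 + 125 \left(-3\right)\right) = -23510 - 428 = -23938$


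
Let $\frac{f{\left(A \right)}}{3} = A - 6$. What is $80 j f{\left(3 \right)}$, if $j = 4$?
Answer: $-2880$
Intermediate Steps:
$f{\left(A \right)} = -18 + 3 A$ ($f{\left(A \right)} = 3 \left(A - 6\right) = 3 \left(-6 + A\right) = -18 + 3 A$)
$80 j f{\left(3 \right)} = 80 \cdot 4 \left(-18 + 3 \cdot 3\right) = 320 \left(-18 + 9\right) = 320 \left(-9\right) = -2880$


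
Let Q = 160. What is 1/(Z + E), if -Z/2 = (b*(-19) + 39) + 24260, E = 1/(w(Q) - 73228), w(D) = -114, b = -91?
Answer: -73342/3817891153 ≈ -1.9210e-5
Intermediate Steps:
E = -1/73342 (E = 1/(-114 - 73228) = 1/(-73342) = -1/73342 ≈ -1.3635e-5)
Z = -52056 (Z = -2*((-91*(-19) + 39) + 24260) = -2*((1729 + 39) + 24260) = -2*(1768 + 24260) = -2*26028 = -52056)
1/(Z + E) = 1/(-52056 - 1/73342) = 1/(-3817891153/73342) = -73342/3817891153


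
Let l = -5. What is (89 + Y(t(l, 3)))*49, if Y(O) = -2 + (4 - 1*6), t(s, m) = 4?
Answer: 4165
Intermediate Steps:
Y(O) = -4 (Y(O) = -2 + (4 - 6) = -2 - 2 = -4)
(89 + Y(t(l, 3)))*49 = (89 - 4)*49 = 85*49 = 4165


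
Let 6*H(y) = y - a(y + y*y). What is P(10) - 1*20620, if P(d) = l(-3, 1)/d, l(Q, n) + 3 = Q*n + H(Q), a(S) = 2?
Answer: -1237241/60 ≈ -20621.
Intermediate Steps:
H(y) = -1/3 + y/6 (H(y) = (y - 1*2)/6 = (y - 2)/6 = (-2 + y)/6 = -1/3 + y/6)
l(Q, n) = -10/3 + Q/6 + Q*n (l(Q, n) = -3 + (Q*n + (-1/3 + Q/6)) = -3 + (-1/3 + Q/6 + Q*n) = -10/3 + Q/6 + Q*n)
P(d) = -41/(6*d) (P(d) = (-10/3 + (1/6)*(-3) - 3*1)/d = (-10/3 - 1/2 - 3)/d = -41/(6*d))
P(10) - 1*20620 = -41/6/10 - 1*20620 = -41/6*1/10 - 20620 = -41/60 - 20620 = -1237241/60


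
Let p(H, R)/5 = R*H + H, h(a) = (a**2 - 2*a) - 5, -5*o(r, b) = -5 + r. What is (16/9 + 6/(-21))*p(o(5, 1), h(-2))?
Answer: 0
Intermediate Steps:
o(r, b) = 1 - r/5 (o(r, b) = -(-5 + r)/5 = 1 - r/5)
h(a) = -5 + a**2 - 2*a
p(H, R) = 5*H + 5*H*R (p(H, R) = 5*(R*H + H) = 5*(H*R + H) = 5*(H + H*R) = 5*H + 5*H*R)
(16/9 + 6/(-21))*p(o(5, 1), h(-2)) = (16/9 + 6/(-21))*(5*(1 - 1/5*5)*(1 + (-5 + (-2)**2 - 2*(-2)))) = (16*(1/9) + 6*(-1/21))*(5*(1 - 1)*(1 + (-5 + 4 + 4))) = (16/9 - 2/7)*(5*0*(1 + 3)) = 94*(5*0*4)/63 = (94/63)*0 = 0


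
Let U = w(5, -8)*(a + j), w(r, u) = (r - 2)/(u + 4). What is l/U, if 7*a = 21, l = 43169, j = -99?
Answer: 43169/72 ≈ 599.57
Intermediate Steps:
w(r, u) = (-2 + r)/(4 + u)
a = 3 (a = (⅐)*21 = 3)
U = 72 (U = ((-2 + 5)/(4 - 8))*(3 - 99) = (3/(-4))*(-96) = -¼*3*(-96) = -¾*(-96) = 72)
l/U = 43169/72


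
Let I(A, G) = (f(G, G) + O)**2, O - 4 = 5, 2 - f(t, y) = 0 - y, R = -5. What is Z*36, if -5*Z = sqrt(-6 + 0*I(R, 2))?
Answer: -36*I*sqrt(6)/5 ≈ -17.636*I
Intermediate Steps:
f(t, y) = 2 + y (f(t, y) = 2 - (0 - y) = 2 - (-1)*y = 2 + y)
O = 9 (O = 4 + 5 = 9)
I(A, G) = (11 + G)**2 (I(A, G) = ((2 + G) + 9)**2 = (11 + G)**2)
Z = -I*sqrt(6)/5 (Z = -sqrt(-6 + 0*(11 + 2)**2)/5 = -sqrt(-6 + 0*13**2)/5 = -sqrt(-6 + 0*169)/5 = -sqrt(-6 + 0)/5 = -I*sqrt(6)/5 ≈ -0.4899*I)
Z*36 = -I*sqrt(6)/5*36 = -36*I*sqrt(6)/5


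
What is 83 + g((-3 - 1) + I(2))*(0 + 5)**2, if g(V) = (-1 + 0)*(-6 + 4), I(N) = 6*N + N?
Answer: 133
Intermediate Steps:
I(N) = 7*N
g(V) = 2 (g(V) = -1*(-2) = 2)
83 + g((-3 - 1) + I(2))*(0 + 5)**2 = 83 + 2*(0 + 5)**2 = 83 + 2*5**2 = 83 + 2*25 = 83 + 50 = 133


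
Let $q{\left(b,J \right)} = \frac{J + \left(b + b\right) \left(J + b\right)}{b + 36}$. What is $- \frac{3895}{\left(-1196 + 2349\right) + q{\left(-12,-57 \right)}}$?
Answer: $- \frac{31160}{9757} \approx -3.1936$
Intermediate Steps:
$q{\left(b,J \right)} = \frac{J + 2 b \left(J + b\right)}{36 + b}$
$- \frac{3895}{\left(-1196 + 2349\right) + q{\left(-12,-57 \right)}} = - \frac{3895}{\left(-1196 + 2349\right) + \frac{-57 + 2 \left(-12\right)^{2} + 2 \left(-57\right) \left(-12\right)}{36 - 12}} = - \frac{3895}{1153 + \frac{-57 + 2 \cdot 144 + 1368}{24}} = - \frac{3895}{1153 + \frac{-57 + 288 + 1368}{24}} = - \frac{3895}{1153 + \frac{1}{24} \cdot 1599} = - \frac{3895}{1153 + \frac{533}{8}} = - \frac{3895}{\frac{9757}{8}} = \left(-3895\right) \frac{8}{9757} = - \frac{31160}{9757}$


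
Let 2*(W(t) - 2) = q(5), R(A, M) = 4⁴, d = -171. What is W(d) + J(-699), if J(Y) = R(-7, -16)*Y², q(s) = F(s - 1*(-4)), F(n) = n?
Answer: 250163725/2 ≈ 1.2508e+8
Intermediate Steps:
q(s) = 4 + s (q(s) = s - 1*(-4) = s + 4 = 4 + s)
R(A, M) = 256
W(t) = 13/2 (W(t) = 2 + (4 + 5)/2 = 2 + (½)*9 = 2 + 9/2 = 13/2)
J(Y) = 256*Y²
W(d) + J(-699) = 13/2 + 256*(-699)² = 13/2 + 256*488601 = 13/2 + 125081856 = 250163725/2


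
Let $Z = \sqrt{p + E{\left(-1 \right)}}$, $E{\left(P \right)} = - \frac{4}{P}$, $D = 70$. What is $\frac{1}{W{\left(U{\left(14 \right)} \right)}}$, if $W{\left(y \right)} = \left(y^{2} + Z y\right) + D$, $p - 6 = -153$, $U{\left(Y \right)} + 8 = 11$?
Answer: $\frac{79}{7528} - \frac{3 i \sqrt{143}}{7528} \approx 0.010494 - 0.0047655 i$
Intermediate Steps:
$U{\left(Y \right)} = 3$ ($U{\left(Y \right)} = -8 + 11 = 3$)
$p = -147$ ($p = 6 - 153 = -147$)
$Z = i \sqrt{143}$ ($Z = \sqrt{-147 - \frac{4}{-1}} = \sqrt{-147 - -4} = \sqrt{-147 + 4} = \sqrt{-143} = i \sqrt{143} \approx 11.958 i$)
$W{\left(y \right)} = 70 + y^{2} + i y \sqrt{143}$ ($W{\left(y \right)} = \left(y^{2} + i \sqrt{143} y\right) + 70 = \left(y^{2} + i y \sqrt{143}\right) + 70 = 70 + y^{2} + i y \sqrt{143}$)
$\frac{1}{W{\left(U{\left(14 \right)} \right)}} = \frac{1}{70 + 3^{2} + i 3 \sqrt{143}} = \frac{1}{70 + 9 + 3 i \sqrt{143}} = \frac{1}{79 + 3 i \sqrt{143}}$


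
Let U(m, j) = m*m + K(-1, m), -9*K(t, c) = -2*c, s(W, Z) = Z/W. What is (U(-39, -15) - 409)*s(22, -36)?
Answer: -19860/11 ≈ -1805.5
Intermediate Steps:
K(t, c) = 2*c/9 (K(t, c) = -(-2)*c/9 = 2*c/9)
U(m, j) = m² + 2*m/9 (U(m, j) = m*m + 2*m/9 = m² + 2*m/9)
(U(-39, -15) - 409)*s(22, -36) = ((⅑)*(-39)*(2 + 9*(-39)) - 409)*(-36/22) = ((⅑)*(-39)*(2 - 351) - 409)*(-36*1/22) = ((⅑)*(-39)*(-349) - 409)*(-18/11) = (4537/3 - 409)*(-18/11) = (3310/3)*(-18/11) = -19860/11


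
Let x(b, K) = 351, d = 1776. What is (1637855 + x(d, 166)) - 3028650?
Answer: -1390444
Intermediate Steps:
(1637855 + x(d, 166)) - 3028650 = (1637855 + 351) - 3028650 = 1638206 - 3028650 = -1390444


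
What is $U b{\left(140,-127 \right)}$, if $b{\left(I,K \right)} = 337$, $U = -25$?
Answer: $-8425$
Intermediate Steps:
$U b{\left(140,-127 \right)} = \left(-25\right) 337 = -8425$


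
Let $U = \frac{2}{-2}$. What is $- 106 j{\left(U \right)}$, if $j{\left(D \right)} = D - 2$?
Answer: $318$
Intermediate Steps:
$U = -1$ ($U = 2 \left(- \frac{1}{2}\right) = -1$)
$j{\left(D \right)} = -2 + D$
$- 106 j{\left(U \right)} = - 106 \left(-2 - 1\right) = \left(-106\right) \left(-3\right) = 318$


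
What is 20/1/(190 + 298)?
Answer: 9760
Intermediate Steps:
20/1/(190 + 298) = 20/1/488 = 20/(1/488) = 488*20 = 9760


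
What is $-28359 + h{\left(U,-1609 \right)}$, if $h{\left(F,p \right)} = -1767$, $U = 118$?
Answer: $-30126$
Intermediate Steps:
$-28359 + h{\left(U,-1609 \right)} = -28359 - 1767 = -30126$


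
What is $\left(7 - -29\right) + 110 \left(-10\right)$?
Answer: $-1064$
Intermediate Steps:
$\left(7 - -29\right) + 110 \left(-10\right) = \left(7 + 29\right) - 1100 = 36 - 1100 = -1064$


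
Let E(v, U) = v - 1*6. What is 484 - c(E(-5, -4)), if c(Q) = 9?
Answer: 475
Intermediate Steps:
E(v, U) = -6 + v (E(v, U) = v - 6 = -6 + v)
484 - c(E(-5, -4)) = 484 - 1*9 = 484 - 9 = 475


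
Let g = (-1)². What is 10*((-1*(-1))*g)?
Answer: 10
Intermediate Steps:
g = 1
10*((-1*(-1))*g) = 10*(-1*(-1)*1) = 10*(1*1) = 10*1 = 10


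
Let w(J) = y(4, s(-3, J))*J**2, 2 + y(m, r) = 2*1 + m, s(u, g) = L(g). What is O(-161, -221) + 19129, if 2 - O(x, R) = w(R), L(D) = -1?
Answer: -176233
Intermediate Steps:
s(u, g) = -1
y(m, r) = m (y(m, r) = -2 + (2*1 + m) = -2 + (2 + m) = m)
w(J) = 4*J**2
O(x, R) = 2 - 4*R**2
O(-161, -221) + 19129 = (2 - 4*(-221)**2) + 19129 = (2 - 4*48841) + 19129 = (2 - 195364) + 19129 = -195362 + 19129 = -176233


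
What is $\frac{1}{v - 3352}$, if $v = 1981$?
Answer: $- \frac{1}{1371} \approx -0.00072939$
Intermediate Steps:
$\frac{1}{v - 3352} = \frac{1}{1981 - 3352} = \frac{1}{-1371} = - \frac{1}{1371}$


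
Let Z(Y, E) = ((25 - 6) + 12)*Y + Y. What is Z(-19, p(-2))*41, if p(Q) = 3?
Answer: -24928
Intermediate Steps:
Z(Y, E) = 32*Y (Z(Y, E) = (19 + 12)*Y + Y = 31*Y + Y = 32*Y)
Z(-19, p(-2))*41 = (32*(-19))*41 = -608*41 = -24928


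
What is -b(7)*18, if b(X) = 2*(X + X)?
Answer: -504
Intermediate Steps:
b(X) = 4*X (b(X) = 2*(2*X) = 4*X)
-b(7)*18 = -4*7*18 = -1*28*18 = -28*18 = -504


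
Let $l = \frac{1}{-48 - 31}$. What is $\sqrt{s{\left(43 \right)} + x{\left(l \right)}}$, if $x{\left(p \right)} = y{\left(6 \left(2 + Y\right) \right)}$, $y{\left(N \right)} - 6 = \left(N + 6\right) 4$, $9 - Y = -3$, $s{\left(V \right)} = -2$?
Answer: $2 \sqrt{91} \approx 19.079$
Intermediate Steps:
$Y = 12$ ($Y = 9 - -3 = 9 + 3 = 12$)
$l = - \frac{1}{79}$ ($l = \frac{1}{-79} = - \frac{1}{79} \approx -0.012658$)
$y{\left(N \right)} = 30 + 4 N$ ($y{\left(N \right)} = 6 + \left(N + 6\right) 4 = 6 + \left(6 + N\right) 4 = 6 + \left(24 + 4 N\right) = 30 + 4 N$)
$x{\left(p \right)} = 366$ ($x{\left(p \right)} = 30 + 4 \cdot 6 \left(2 + 12\right) = 30 + 4 \cdot 6 \cdot 14 = 30 + 4 \cdot 84 = 30 + 336 = 366$)
$\sqrt{s{\left(43 \right)} + x{\left(l \right)}} = \sqrt{-2 + 366} = \sqrt{364} = 2 \sqrt{91}$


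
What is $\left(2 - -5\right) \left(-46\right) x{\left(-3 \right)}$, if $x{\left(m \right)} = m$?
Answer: $966$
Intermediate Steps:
$\left(2 - -5\right) \left(-46\right) x{\left(-3 \right)} = \left(2 - -5\right) \left(-46\right) \left(-3\right) = \left(2 + 5\right) \left(-46\right) \left(-3\right) = 7 \left(-46\right) \left(-3\right) = \left(-322\right) \left(-3\right) = 966$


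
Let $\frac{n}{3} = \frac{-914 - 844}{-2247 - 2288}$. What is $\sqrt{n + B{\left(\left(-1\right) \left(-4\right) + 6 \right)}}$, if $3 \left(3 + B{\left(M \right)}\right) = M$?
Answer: $\frac{\sqrt{276956985}}{13605} \approx 1.2232$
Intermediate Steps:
$n = \frac{5274}{4535}$ ($n = 3 \frac{-914 - 844}{-2247 - 2288} = 3 \left(- \frac{1758}{-4535}\right) = 3 \left(\left(-1758\right) \left(- \frac{1}{4535}\right)\right) = 3 \cdot \frac{1758}{4535} = \frac{5274}{4535} \approx 1.163$)
$B{\left(M \right)} = -3 + \frac{M}{3}$
$\sqrt{n + B{\left(\left(-1\right) \left(-4\right) + 6 \right)}} = \sqrt{\frac{5274}{4535} - \left(3 - \frac{\left(-1\right) \left(-4\right) + 6}{3}\right)} = \sqrt{\frac{5274}{4535} - \left(3 - \frac{4 + 6}{3}\right)} = \sqrt{\frac{5274}{4535} + \left(-3 + \frac{1}{3} \cdot 10\right)} = \sqrt{\frac{5274}{4535} + \left(-3 + \frac{10}{3}\right)} = \sqrt{\frac{5274}{4535} + \frac{1}{3}} = \sqrt{\frac{20357}{13605}} = \frac{\sqrt{276956985}}{13605}$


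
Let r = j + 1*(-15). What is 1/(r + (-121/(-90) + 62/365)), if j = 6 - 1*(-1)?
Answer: -6570/42611 ≈ -0.15419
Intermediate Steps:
j = 7 (j = 6 + 1 = 7)
r = -8 (r = 7 + 1*(-15) = 7 - 15 = -8)
1/(r + (-121/(-90) + 62/365)) = 1/(-8 + (-121/(-90) + 62/365)) = 1/(-8 + (-121*(-1/90) + 62*(1/365))) = 1/(-8 + (121/90 + 62/365)) = 1/(-8 + 9949/6570) = 1/(-42611/6570) = -6570/42611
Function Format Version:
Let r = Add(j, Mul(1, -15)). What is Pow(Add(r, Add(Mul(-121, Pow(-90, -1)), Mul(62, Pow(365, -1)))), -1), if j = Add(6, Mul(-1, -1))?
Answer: Rational(-6570, 42611) ≈ -0.15419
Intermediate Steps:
j = 7 (j = Add(6, 1) = 7)
r = -8 (r = Add(7, Mul(1, -15)) = Add(7, -15) = -8)
Pow(Add(r, Add(Mul(-121, Pow(-90, -1)), Mul(62, Pow(365, -1)))), -1) = Pow(Add(-8, Add(Mul(-121, Pow(-90, -1)), Mul(62, Pow(365, -1)))), -1) = Pow(Add(-8, Add(Mul(-121, Rational(-1, 90)), Mul(62, Rational(1, 365)))), -1) = Pow(Add(-8, Add(Rational(121, 90), Rational(62, 365))), -1) = Pow(Add(-8, Rational(9949, 6570)), -1) = Pow(Rational(-42611, 6570), -1) = Rational(-6570, 42611)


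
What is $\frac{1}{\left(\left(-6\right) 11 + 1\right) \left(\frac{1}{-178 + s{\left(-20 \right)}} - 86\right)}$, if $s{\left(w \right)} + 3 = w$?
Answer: $\frac{201}{1123655} \approx 0.00017888$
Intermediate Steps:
$s{\left(w \right)} = -3 + w$
$\frac{1}{\left(\left(-6\right) 11 + 1\right) \left(\frac{1}{-178 + s{\left(-20 \right)}} - 86\right)} = \frac{1}{\left(\left(-6\right) 11 + 1\right) \left(\frac{1}{-178 - 23} - 86\right)} = \frac{1}{\left(-66 + 1\right) \left(\frac{1}{-178 - 23} - 86\right)} = \frac{1}{\left(-65\right) \left(\frac{1}{-201} - 86\right)} = \frac{1}{\left(-65\right) \left(- \frac{1}{201} - 86\right)} = \frac{1}{\left(-65\right) \left(- \frac{17287}{201}\right)} = \frac{1}{\frac{1123655}{201}} = \frac{201}{1123655}$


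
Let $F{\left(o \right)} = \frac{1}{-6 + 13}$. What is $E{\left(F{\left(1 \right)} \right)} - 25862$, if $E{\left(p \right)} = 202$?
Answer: $-25660$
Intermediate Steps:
$F{\left(o \right)} = \frac{1}{7}$
$E{\left(F{\left(1 \right)} \right)} - 25862 = 202 - 25862 = -25660$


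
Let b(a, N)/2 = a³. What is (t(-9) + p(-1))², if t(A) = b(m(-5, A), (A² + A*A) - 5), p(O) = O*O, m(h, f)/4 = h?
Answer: 255968001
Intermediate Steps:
m(h, f) = 4*h
p(O) = O²
b(a, N) = 2*a³
t(A) = -16000 (t(A) = 2*(4*(-5))³ = 2*(-20)³ = 2*(-8000) = -16000)
(t(-9) + p(-1))² = (-16000 + (-1)²)² = (-16000 + 1)² = (-15999)² = 255968001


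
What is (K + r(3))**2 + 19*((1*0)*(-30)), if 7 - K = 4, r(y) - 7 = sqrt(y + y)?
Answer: (10 + sqrt(6))**2 ≈ 154.99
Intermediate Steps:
r(y) = 7 + sqrt(2)*sqrt(y) (r(y) = 7 + sqrt(y + y) = 7 + sqrt(2*y) = 7 + sqrt(2)*sqrt(y))
K = 3 (K = 7 - 1*4 = 7 - 4 = 3)
(K + r(3))**2 + 19*((1*0)*(-30)) = (3 + (7 + sqrt(2)*sqrt(3)))**2 + 19*((1*0)*(-30)) = (3 + (7 + sqrt(6)))**2 + 19*(0*(-30)) = (10 + sqrt(6))**2 + 19*0 = (10 + sqrt(6))**2 + 0 = (10 + sqrt(6))**2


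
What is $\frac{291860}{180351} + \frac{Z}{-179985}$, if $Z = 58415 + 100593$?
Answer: $\frac{7951056764}{10820158245} \approx 0.73484$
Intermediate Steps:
$Z = 159008$
$\frac{291860}{180351} + \frac{Z}{-179985} = \frac{291860}{180351} + \frac{159008}{-179985} = 291860 \cdot \frac{1}{180351} + 159008 \left(- \frac{1}{179985}\right) = \frac{291860}{180351} - \frac{159008}{179985} = \frac{7951056764}{10820158245}$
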